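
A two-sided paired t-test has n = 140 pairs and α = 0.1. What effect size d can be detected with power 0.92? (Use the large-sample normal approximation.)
d ≈ 0.26

Minimum detectable effect (paired t-test, normal approximation):
d = (z_{α/2} + z_β) / √n
d = (1.645 + 1.405) / √140
d = 3.050 / 11.832
d ≈ 0.26

By Cohen's convention (0.2 small / 0.5 medium / 0.8 large): small effect.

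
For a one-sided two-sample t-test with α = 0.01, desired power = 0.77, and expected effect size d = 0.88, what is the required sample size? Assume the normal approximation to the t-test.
n = 25 per group

Sample size formula (two-sample t-test, normal approximation):
n = 2 · ((z_α + z_β) / d)²

z_α = 2.326 (for α = 0.01, one-sided)
z_β = 0.739 (for power = 0.77)
d = 0.88

n = 2 · ((2.326 + 0.739) / 0.88)²
n = 2 · (3.483)²
n ≈ 24.26
Round up to the next whole number: n = 25 per group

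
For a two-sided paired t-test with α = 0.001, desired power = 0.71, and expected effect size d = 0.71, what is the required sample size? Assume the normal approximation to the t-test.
n = 30 pairs

Sample size formula (paired t-test, normal approximation):
n = ((z_{α/2} + z_β) / d)²

z_{α/2} = 3.291 (for α = 0.001, two-sided)
z_β = 0.553 (for power = 0.71)
d = 0.71

n = ((3.291 + 0.553) / 0.71)²
n = (5.414)²
n ≈ 29.31
Round up to the next whole number: n = 30 pairs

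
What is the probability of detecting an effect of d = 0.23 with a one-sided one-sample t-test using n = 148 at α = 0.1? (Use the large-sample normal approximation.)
Power ≈ 0.94

Power calculation (one-sample t-test, normal approximation):
z_β = d · √n - z_α
z_β = 0.23 · √148 - 1.282
z_β = 0.23 · 12.166 - 1.282
z_β = 1.517

Power = Φ(z_β) = Φ(1.517) ≈ 0.935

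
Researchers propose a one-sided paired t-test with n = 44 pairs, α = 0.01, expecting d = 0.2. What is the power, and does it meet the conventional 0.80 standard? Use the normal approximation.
Power ≈ 0.16; the study is underpowered (power < 0.80)

Power calculation (paired t-test, normal approximation):
z_β = d · √n - z_α
z_β = 0.2 · √44 - 2.326
z_β = 0.2 · 6.633 - 2.326
z_β = -1.000

Power = Φ(z_β) = Φ(-1.000) ≈ 0.159

Effect size d = 0.2 is small by Cohen's convention (0.2/0.5/0.8).

Threshold: power ≥ 0.80 is conventionally adequate.
Power ≈ 0.16 → the study is underpowered (power < 0.80).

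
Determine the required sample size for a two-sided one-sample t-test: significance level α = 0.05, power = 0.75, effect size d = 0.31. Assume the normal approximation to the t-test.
n = 73

Sample size formula (one-sample t-test, normal approximation):
n = ((z_{α/2} + z_β) / d)²

z_{α/2} = 1.960 (for α = 0.05, two-sided)
z_β = 0.674 (for power = 0.75)
d = 0.31

n = ((1.960 + 0.674) / 0.31)²
n = (8.497)²
n ≈ 72.20
Round up to the next whole number: n = 73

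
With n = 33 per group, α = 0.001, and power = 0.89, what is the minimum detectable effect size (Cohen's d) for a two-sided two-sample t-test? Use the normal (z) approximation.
d ≈ 1.11

Minimum detectable effect (two-sample t-test, normal approximation):
d = (z_{α/2} + z_β) / √(n/2)
d = (3.291 + 1.227) / √(33/2)
d = 4.517 / 4.062
d ≈ 1.11

By Cohen's convention (0.2 small / 0.5 medium / 0.8 large): large effect.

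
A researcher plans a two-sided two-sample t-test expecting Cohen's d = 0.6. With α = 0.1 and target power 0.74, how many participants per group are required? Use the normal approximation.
n = 30 per group

Sample size formula (two-sample t-test, normal approximation):
n = 2 · ((z_{α/2} + z_β) / d)²

z_{α/2} = 1.645 (for α = 0.1, two-sided)
z_β = 0.643 (for power = 0.74)
d = 0.6

n = 2 · ((1.645 + 0.643) / 0.6)²
n = 2 · (3.813)²
n ≈ 29.08
Round up to the next whole number: n = 30 per group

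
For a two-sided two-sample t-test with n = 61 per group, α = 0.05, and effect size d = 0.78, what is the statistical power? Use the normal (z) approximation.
Power ≈ 0.99

Power calculation (two-sample t-test, normal approximation):
z_β = d · √(n/2) - z_{α/2}
z_β = 0.78 · √(61/2) - 1.960
z_β = 0.78 · 5.523 - 1.960
z_β = 2.348

Power = Φ(z_β) = Φ(2.348) ≈ 0.991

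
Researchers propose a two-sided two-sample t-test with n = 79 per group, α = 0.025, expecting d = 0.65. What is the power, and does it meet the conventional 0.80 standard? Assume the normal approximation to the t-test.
Power ≈ 0.97; the study is adequately powered (power ≥ 0.80)

Power calculation (two-sample t-test, normal approximation):
z_β = d · √(n/2) - z_{α/2}
z_β = 0.65 · √(79/2) - 2.241
z_β = 0.65 · 6.285 - 2.241
z_β = 1.844

Power = Φ(z_β) = Φ(1.844) ≈ 0.967

Effect size d = 0.65 is medium by Cohen's convention (0.2/0.5/0.8).

Threshold: power ≥ 0.80 is conventionally adequate.
Power ≈ 0.97 → the study is adequately powered (power ≥ 0.80).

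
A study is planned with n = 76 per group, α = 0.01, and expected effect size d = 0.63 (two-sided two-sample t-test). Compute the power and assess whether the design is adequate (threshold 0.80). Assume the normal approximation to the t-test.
Power ≈ 0.90; the study is adequately powered (power ≥ 0.80)

Power calculation (two-sample t-test, normal approximation):
z_β = d · √(n/2) - z_{α/2}
z_β = 0.63 · √(76/2) - 2.576
z_β = 0.63 · 6.164 - 2.576
z_β = 1.308

Power = Φ(z_β) = Φ(1.308) ≈ 0.905

Effect size d = 0.63 is medium by Cohen's convention (0.2/0.5/0.8).

Threshold: power ≥ 0.80 is conventionally adequate.
Power ≈ 0.90 → the study is adequately powered (power ≥ 0.80).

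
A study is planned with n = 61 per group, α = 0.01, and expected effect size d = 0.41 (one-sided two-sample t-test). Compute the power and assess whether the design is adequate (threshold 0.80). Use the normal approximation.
Power ≈ 0.48; the study is underpowered (power < 0.80)

Power calculation (two-sample t-test, normal approximation):
z_β = d · √(n/2) - z_α
z_β = 0.41 · √(61/2) - 2.326
z_β = 0.41 · 5.523 - 2.326
z_β = -0.062

Power = Φ(z_β) = Φ(-0.062) ≈ 0.475

Effect size d = 0.41 is small by Cohen's convention (0.2/0.5/0.8).

Threshold: power ≥ 0.80 is conventionally adequate.
Power ≈ 0.48 → the study is underpowered (power < 0.80).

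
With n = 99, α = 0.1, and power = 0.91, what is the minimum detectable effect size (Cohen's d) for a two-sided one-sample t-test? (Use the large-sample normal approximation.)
d ≈ 0.30

Minimum detectable effect (one-sample t-test, normal approximation):
d = (z_{α/2} + z_β) / √n
d = (1.645 + 1.341) / √99
d = 2.986 / 9.950
d ≈ 0.30

By Cohen's convention (0.2 small / 0.5 medium / 0.8 large): small effect.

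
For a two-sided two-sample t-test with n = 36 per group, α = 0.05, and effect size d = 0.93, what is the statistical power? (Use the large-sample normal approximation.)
Power ≈ 0.98

Power calculation (two-sample t-test, normal approximation):
z_β = d · √(n/2) - z_{α/2}
z_β = 0.93 · √(36/2) - 1.960
z_β = 0.93 · 4.243 - 1.960
z_β = 1.986

Power = Φ(z_β) = Φ(1.986) ≈ 0.976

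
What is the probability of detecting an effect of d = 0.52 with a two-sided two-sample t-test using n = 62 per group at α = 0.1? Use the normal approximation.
Power ≈ 0.89

Power calculation (two-sample t-test, normal approximation):
z_β = d · √(n/2) - z_{α/2}
z_β = 0.52 · √(62/2) - 1.645
z_β = 0.52 · 5.568 - 1.645
z_β = 1.250

Power = Φ(z_β) = Φ(1.250) ≈ 0.894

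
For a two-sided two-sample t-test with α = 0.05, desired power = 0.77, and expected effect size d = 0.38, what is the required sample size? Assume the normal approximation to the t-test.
n = 101 per group

Sample size formula (two-sample t-test, normal approximation):
n = 2 · ((z_{α/2} + z_β) / d)²

z_{α/2} = 1.960 (for α = 0.05, two-sided)
z_β = 0.739 (for power = 0.77)
d = 0.38

n = 2 · ((1.960 + 0.739) / 0.38)²
n = 2 · (7.103)²
n ≈ 100.91
Round up to the next whole number: n = 101 per group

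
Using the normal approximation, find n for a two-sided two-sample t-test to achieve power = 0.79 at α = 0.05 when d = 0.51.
n = 59 per group

Sample size formula (two-sample t-test, normal approximation):
n = 2 · ((z_{α/2} + z_β) / d)²

z_{α/2} = 1.960 (for α = 0.05, two-sided)
z_β = 0.806 (for power = 0.79)
d = 0.51

n = 2 · ((1.960 + 0.806) / 0.51)²
n = 2 · (5.424)²
n ≈ 58.84
Round up to the next whole number: n = 59 per group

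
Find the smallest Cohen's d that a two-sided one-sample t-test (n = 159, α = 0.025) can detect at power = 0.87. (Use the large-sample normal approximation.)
d ≈ 0.27

Minimum detectable effect (one-sample t-test, normal approximation):
d = (z_{α/2} + z_β) / √n
d = (2.241 + 1.126) / √159
d = 3.368 / 12.610
d ≈ 0.27

By Cohen's convention (0.2 small / 0.5 medium / 0.8 large): small effect.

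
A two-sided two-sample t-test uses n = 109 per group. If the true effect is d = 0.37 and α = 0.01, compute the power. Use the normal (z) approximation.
Power ≈ 0.56

Power calculation (two-sample t-test, normal approximation):
z_β = d · √(n/2) - z_{α/2}
z_β = 0.37 · √(109/2) - 2.576
z_β = 0.37 · 7.382 - 2.576
z_β = 0.156

Power = Φ(z_β) = Φ(0.156) ≈ 0.562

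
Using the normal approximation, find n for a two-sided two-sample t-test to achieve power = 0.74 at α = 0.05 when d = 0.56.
n = 44 per group

Sample size formula (two-sample t-test, normal approximation):
n = 2 · ((z_{α/2} + z_β) / d)²

z_{α/2} = 1.960 (for α = 0.05, two-sided)
z_β = 0.643 (for power = 0.74)
d = 0.56

n = 2 · ((1.960 + 0.643) / 0.56)²
n = 2 · (4.648)²
n ≈ 43.21
Round up to the next whole number: n = 44 per group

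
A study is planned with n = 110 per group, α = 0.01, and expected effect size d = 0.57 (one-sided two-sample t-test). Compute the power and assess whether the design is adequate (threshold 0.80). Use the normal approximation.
Power ≈ 0.97; the study is adequately powered (power ≥ 0.80)

Power calculation (two-sample t-test, normal approximation):
z_β = d · √(n/2) - z_α
z_β = 0.57 · √(110/2) - 2.326
z_β = 0.57 · 7.416 - 2.326
z_β = 1.901

Power = Φ(z_β) = Φ(1.901) ≈ 0.971

Effect size d = 0.57 is medium by Cohen's convention (0.2/0.5/0.8).

Threshold: power ≥ 0.80 is conventionally adequate.
Power ≈ 0.97 → the study is adequately powered (power ≥ 0.80).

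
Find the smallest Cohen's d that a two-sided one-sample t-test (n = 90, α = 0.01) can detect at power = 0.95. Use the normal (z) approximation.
d ≈ 0.44

Minimum detectable effect (one-sample t-test, normal approximation):
d = (z_{α/2} + z_β) / √n
d = (2.576 + 1.645) / √90
d = 4.221 / 9.487
d ≈ 0.44

By Cohen's convention (0.2 small / 0.5 medium / 0.8 large): small effect.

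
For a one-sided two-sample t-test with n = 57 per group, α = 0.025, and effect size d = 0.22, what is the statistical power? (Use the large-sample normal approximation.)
Power ≈ 0.22

Power calculation (two-sample t-test, normal approximation):
z_β = d · √(n/2) - z_α
z_β = 0.22 · √(57/2) - 1.960
z_β = 0.22 · 5.339 - 1.960
z_β = -0.785

Power = Φ(z_β) = Φ(-0.785) ≈ 0.216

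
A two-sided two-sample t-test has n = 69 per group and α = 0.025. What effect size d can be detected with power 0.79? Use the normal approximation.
d ≈ 0.52

Minimum detectable effect (two-sample t-test, normal approximation):
d = (z_{α/2} + z_β) / √(n/2)
d = (2.241 + 0.806) / √(69/2)
d = 3.048 / 5.874
d ≈ 0.52

By Cohen's convention (0.2 small / 0.5 medium / 0.8 large): medium effect.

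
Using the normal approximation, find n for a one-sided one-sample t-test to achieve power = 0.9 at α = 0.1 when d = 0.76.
n = 12

Sample size formula (one-sample t-test, normal approximation):
n = ((z_α + z_β) / d)²

z_α = 1.282 (for α = 0.1, one-sided)
z_β = 1.282 (for power = 0.9)
d = 0.76

n = ((1.282 + 1.282) / 0.76)²
n = (3.374)²
n ≈ 11.38
Round up to the next whole number: n = 12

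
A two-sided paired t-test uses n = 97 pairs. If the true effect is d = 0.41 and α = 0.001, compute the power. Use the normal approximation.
Power ≈ 0.77

Power calculation (paired t-test, normal approximation):
z_β = d · √n - z_{α/2}
z_β = 0.41 · √97 - 3.291
z_β = 0.41 · 9.849 - 3.291
z_β = 0.748

Power = Φ(z_β) = Φ(0.748) ≈ 0.773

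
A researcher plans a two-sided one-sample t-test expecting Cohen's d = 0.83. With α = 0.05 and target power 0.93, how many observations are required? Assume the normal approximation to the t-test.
n = 18

Sample size formula (one-sample t-test, normal approximation):
n = ((z_{α/2} + z_β) / d)²

z_{α/2} = 1.960 (for α = 0.05, two-sided)
z_β = 1.476 (for power = 0.93)
d = 0.83

n = ((1.960 + 1.476) / 0.83)²
n = (4.140)²
n ≈ 17.14
Round up to the next whole number: n = 18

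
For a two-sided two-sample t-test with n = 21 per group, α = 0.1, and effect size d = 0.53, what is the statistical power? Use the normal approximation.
Power ≈ 0.53

Power calculation (two-sample t-test, normal approximation):
z_β = d · √(n/2) - z_{α/2}
z_β = 0.53 · √(21/2) - 1.645
z_β = 0.53 · 3.240 - 1.645
z_β = 0.073

Power = Φ(z_β) = Φ(0.073) ≈ 0.529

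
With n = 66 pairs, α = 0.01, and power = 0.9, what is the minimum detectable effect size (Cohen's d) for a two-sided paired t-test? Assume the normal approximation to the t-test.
d ≈ 0.47

Minimum detectable effect (paired t-test, normal approximation):
d = (z_{α/2} + z_β) / √n
d = (2.576 + 1.282) / √66
d = 3.857 / 8.124
d ≈ 0.47

By Cohen's convention (0.2 small / 0.5 medium / 0.8 large): small effect.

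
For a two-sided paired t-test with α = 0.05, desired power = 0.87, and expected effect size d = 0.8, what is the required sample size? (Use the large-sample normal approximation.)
n = 15 pairs

Sample size formula (paired t-test, normal approximation):
n = ((z_{α/2} + z_β) / d)²

z_{α/2} = 1.960 (for α = 0.05, two-sided)
z_β = 1.126 (for power = 0.87)
d = 0.8

n = ((1.960 + 1.126) / 0.8)²
n = (3.858)²
n ≈ 14.88
Round up to the next whole number: n = 15 pairs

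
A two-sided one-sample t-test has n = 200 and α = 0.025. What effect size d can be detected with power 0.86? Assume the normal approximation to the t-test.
d ≈ 0.23

Minimum detectable effect (one-sample t-test, normal approximation):
d = (z_{α/2} + z_β) / √n
d = (2.241 + 1.080) / √200
d = 3.322 / 14.142
d ≈ 0.23

By Cohen's convention (0.2 small / 0.5 medium / 0.8 large): small effect.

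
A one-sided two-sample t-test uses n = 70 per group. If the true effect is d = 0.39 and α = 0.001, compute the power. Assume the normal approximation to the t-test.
Power ≈ 0.22

Power calculation (two-sample t-test, normal approximation):
z_β = d · √(n/2) - z_α
z_β = 0.39 · √(70/2) - 3.090
z_β = 0.39 · 5.916 - 3.090
z_β = -0.783

Power = Φ(z_β) = Φ(-0.783) ≈ 0.217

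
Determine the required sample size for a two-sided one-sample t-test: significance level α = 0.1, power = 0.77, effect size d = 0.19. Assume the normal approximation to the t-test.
n = 158

Sample size formula (one-sample t-test, normal approximation):
n = ((z_{α/2} + z_β) / d)²

z_{α/2} = 1.645 (for α = 0.1, two-sided)
z_β = 0.739 (for power = 0.77)
d = 0.19

n = ((1.645 + 0.739) / 0.19)²
n = (12.547)²
n ≈ 157.43
Round up to the next whole number: n = 158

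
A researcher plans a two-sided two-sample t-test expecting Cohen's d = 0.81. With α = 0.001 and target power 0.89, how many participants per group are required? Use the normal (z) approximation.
n = 63 per group

Sample size formula (two-sample t-test, normal approximation):
n = 2 · ((z_{α/2} + z_β) / d)²

z_{α/2} = 3.291 (for α = 0.001, two-sided)
z_β = 1.227 (for power = 0.89)
d = 0.81

n = 2 · ((3.291 + 1.227) / 0.81)²
n = 2 · (5.578)²
n ≈ 62.23
Round up to the next whole number: n = 63 per group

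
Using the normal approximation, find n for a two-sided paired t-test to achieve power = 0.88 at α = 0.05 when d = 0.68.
n = 22 pairs

Sample size formula (paired t-test, normal approximation):
n = ((z_{α/2} + z_β) / d)²

z_{α/2} = 1.960 (for α = 0.05, two-sided)
z_β = 1.175 (for power = 0.88)
d = 0.68

n = ((1.960 + 1.175) / 0.68)²
n = (4.610)²
n ≈ 21.25
Round up to the next whole number: n = 22 pairs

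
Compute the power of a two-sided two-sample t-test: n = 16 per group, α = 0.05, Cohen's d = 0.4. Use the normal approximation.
Power ≈ 0.20

Power calculation (two-sample t-test, normal approximation):
z_β = d · √(n/2) - z_{α/2}
z_β = 0.4 · √(16/2) - 1.960
z_β = 0.4 · 2.828 - 1.960
z_β = -0.829

Power = Φ(z_β) = Φ(-0.829) ≈ 0.204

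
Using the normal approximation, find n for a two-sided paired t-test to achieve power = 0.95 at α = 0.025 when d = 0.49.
n = 63 pairs

Sample size formula (paired t-test, normal approximation):
n = ((z_{α/2} + z_β) / d)²

z_{α/2} = 2.241 (for α = 0.025, two-sided)
z_β = 1.645 (for power = 0.95)
d = 0.49

n = ((2.241 + 1.645) / 0.49)²
n = (7.931)²
n ≈ 62.90
Round up to the next whole number: n = 63 pairs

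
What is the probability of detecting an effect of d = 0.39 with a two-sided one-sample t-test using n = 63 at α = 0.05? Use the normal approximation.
Power ≈ 0.87

Power calculation (one-sample t-test, normal approximation):
z_β = d · √n - z_{α/2}
z_β = 0.39 · √63 - 1.960
z_β = 0.39 · 7.937 - 1.960
z_β = 1.136

Power = Φ(z_β) = Φ(1.136) ≈ 0.872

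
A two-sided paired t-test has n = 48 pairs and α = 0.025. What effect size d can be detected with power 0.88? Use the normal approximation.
d ≈ 0.49

Minimum detectable effect (paired t-test, normal approximation):
d = (z_{α/2} + z_β) / √n
d = (2.241 + 1.175) / √48
d = 3.416 / 6.928
d ≈ 0.49

By Cohen's convention (0.2 small / 0.5 medium / 0.8 large): small effect.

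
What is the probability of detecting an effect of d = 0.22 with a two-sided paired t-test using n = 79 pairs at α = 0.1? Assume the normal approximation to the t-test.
Power ≈ 0.62

Power calculation (paired t-test, normal approximation):
z_β = d · √n - z_{α/2}
z_β = 0.22 · √79 - 1.645
z_β = 0.22 · 8.888 - 1.645
z_β = 0.311

Power = Φ(z_β) = Φ(0.311) ≈ 0.622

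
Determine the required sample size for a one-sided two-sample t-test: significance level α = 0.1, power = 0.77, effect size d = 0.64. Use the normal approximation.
n = 20 per group

Sample size formula (two-sample t-test, normal approximation):
n = 2 · ((z_α + z_β) / d)²

z_α = 1.282 (for α = 0.1, one-sided)
z_β = 0.739 (for power = 0.77)
d = 0.64

n = 2 · ((1.282 + 0.739) / 0.64)²
n = 2 · (3.158)²
n ≈ 19.95
Round up to the next whole number: n = 20 per group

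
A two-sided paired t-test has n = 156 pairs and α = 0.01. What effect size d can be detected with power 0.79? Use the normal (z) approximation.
d ≈ 0.27

Minimum detectable effect (paired t-test, normal approximation):
d = (z_{α/2} + z_β) / √n
d = (2.576 + 0.806) / √156
d = 3.382 / 12.490
d ≈ 0.27

By Cohen's convention (0.2 small / 0.5 medium / 0.8 large): small effect.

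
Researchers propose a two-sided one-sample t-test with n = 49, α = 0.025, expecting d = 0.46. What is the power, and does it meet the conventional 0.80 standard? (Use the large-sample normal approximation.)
Power ≈ 0.84; the study is adequately powered (power ≥ 0.80)

Power calculation (one-sample t-test, normal approximation):
z_β = d · √n - z_{α/2}
z_β = 0.46 · √49 - 2.241
z_β = 0.46 · 7.000 - 2.241
z_β = 0.979

Power = Φ(z_β) = Φ(0.979) ≈ 0.836

Effect size d = 0.46 is small by Cohen's convention (0.2/0.5/0.8).

Threshold: power ≥ 0.80 is conventionally adequate.
Power ≈ 0.84 → the study is adequately powered (power ≥ 0.80).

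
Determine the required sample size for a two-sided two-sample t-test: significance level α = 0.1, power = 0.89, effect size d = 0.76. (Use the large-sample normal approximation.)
n = 29 per group

Sample size formula (two-sample t-test, normal approximation):
n = 2 · ((z_{α/2} + z_β) / d)²

z_{α/2} = 1.645 (for α = 0.1, two-sided)
z_β = 1.227 (for power = 0.89)
d = 0.76

n = 2 · ((1.645 + 1.227) / 0.76)²
n = 2 · (3.779)²
n ≈ 28.56
Round up to the next whole number: n = 29 per group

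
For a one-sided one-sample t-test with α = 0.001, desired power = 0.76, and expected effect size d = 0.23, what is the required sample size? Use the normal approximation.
n = 273

Sample size formula (one-sample t-test, normal approximation):
n = ((z_α + z_β) / d)²

z_α = 3.090 (for α = 0.001, one-sided)
z_β = 0.706 (for power = 0.76)
d = 0.23

n = ((3.090 + 0.706) / 0.23)²
n = (16.504)²
n ≈ 272.38
Round up to the next whole number: n = 273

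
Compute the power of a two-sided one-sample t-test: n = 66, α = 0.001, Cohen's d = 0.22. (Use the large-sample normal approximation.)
Power ≈ 0.07

Power calculation (one-sample t-test, normal approximation):
z_β = d · √n - z_{α/2}
z_β = 0.22 · √66 - 3.291
z_β = 0.22 · 8.124 - 3.291
z_β = -1.503

Power = Φ(z_β) = Φ(-1.503) ≈ 0.066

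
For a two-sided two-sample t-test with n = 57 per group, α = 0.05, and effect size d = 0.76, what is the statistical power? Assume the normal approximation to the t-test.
Power ≈ 0.98

Power calculation (two-sample t-test, normal approximation):
z_β = d · √(n/2) - z_{α/2}
z_β = 0.76 · √(57/2) - 1.960
z_β = 0.76 · 5.339 - 1.960
z_β = 2.097

Power = Φ(z_β) = Φ(2.097) ≈ 0.982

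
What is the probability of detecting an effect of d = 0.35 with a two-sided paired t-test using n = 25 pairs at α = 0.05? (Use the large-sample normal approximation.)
Power ≈ 0.42

Power calculation (paired t-test, normal approximation):
z_β = d · √n - z_{α/2}
z_β = 0.35 · √25 - 1.960
z_β = 0.35 · 5.000 - 1.960
z_β = -0.210

Power = Φ(z_β) = Φ(-0.210) ≈ 0.417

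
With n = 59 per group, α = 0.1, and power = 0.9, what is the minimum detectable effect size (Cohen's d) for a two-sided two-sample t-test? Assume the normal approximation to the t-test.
d ≈ 0.54

Minimum detectable effect (two-sample t-test, normal approximation):
d = (z_{α/2} + z_β) / √(n/2)
d = (1.645 + 1.282) / √(59/2)
d = 2.926 / 5.431
d ≈ 0.54

By Cohen's convention (0.2 small / 0.5 medium / 0.8 large): medium effect.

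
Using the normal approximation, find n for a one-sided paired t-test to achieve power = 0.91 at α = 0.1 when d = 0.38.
n = 48 pairs

Sample size formula (paired t-test, normal approximation):
n = ((z_α + z_β) / d)²

z_α = 1.282 (for α = 0.1, one-sided)
z_β = 1.341 (for power = 0.91)
d = 0.38

n = ((1.282 + 1.341) / 0.38)²
n = (6.903)²
n ≈ 47.65
Round up to the next whole number: n = 48 pairs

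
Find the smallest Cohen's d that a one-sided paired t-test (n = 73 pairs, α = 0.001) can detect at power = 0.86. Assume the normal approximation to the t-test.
d ≈ 0.49

Minimum detectable effect (paired t-test, normal approximation):
d = (z_α + z_β) / √n
d = (3.090 + 1.080) / √73
d = 4.171 / 8.544
d ≈ 0.49

By Cohen's convention (0.2 small / 0.5 medium / 0.8 large): small effect.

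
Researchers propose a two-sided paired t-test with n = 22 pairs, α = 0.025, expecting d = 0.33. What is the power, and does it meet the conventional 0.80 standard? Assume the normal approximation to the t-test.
Power ≈ 0.24; the study is underpowered (power < 0.80)

Power calculation (paired t-test, normal approximation):
z_β = d · √n - z_{α/2}
z_β = 0.33 · √22 - 2.241
z_β = 0.33 · 4.690 - 2.241
z_β = -0.694

Power = Φ(z_β) = Φ(-0.694) ≈ 0.244

Effect size d = 0.33 is small by Cohen's convention (0.2/0.5/0.8).

Threshold: power ≥ 0.80 is conventionally adequate.
Power ≈ 0.24 → the study is underpowered (power < 0.80).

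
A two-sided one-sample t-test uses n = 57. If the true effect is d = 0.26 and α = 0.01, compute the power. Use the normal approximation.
Power ≈ 0.27

Power calculation (one-sample t-test, normal approximation):
z_β = d · √n - z_{α/2}
z_β = 0.26 · √57 - 2.576
z_β = 0.26 · 7.550 - 2.576
z_β = -0.613

Power = Φ(z_β) = Φ(-0.613) ≈ 0.270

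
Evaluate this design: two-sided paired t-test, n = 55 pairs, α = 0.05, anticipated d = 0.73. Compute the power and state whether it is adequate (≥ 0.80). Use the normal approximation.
Power ≈ 1.00; the study is adequately powered (power ≥ 0.80)

Power calculation (paired t-test, normal approximation):
z_β = d · √n - z_{α/2}
z_β = 0.73 · √55 - 1.960
z_β = 0.73 · 7.416 - 1.960
z_β = 3.454

Power = Φ(z_β) = Φ(3.454) ≈ 1.000

Effect size d = 0.73 is medium by Cohen's convention (0.2/0.5/0.8).

Threshold: power ≥ 0.80 is conventionally adequate.
Power ≈ 1.00 → the study is adequately powered (power ≥ 0.80).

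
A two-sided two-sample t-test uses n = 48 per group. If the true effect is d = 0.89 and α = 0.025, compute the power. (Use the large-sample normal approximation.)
Power ≈ 0.98

Power calculation (two-sample t-test, normal approximation):
z_β = d · √(n/2) - z_{α/2}
z_β = 0.89 · √(48/2) - 2.241
z_β = 0.89 · 4.899 - 2.241
z_β = 2.119

Power = Φ(z_β) = Φ(2.119) ≈ 0.983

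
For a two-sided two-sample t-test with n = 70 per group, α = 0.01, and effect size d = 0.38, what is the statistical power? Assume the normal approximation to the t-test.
Power ≈ 0.37

Power calculation (two-sample t-test, normal approximation):
z_β = d · √(n/2) - z_{α/2}
z_β = 0.38 · √(70/2) - 2.576
z_β = 0.38 · 5.916 - 2.576
z_β = -0.328

Power = Φ(z_β) = Φ(-0.328) ≈ 0.372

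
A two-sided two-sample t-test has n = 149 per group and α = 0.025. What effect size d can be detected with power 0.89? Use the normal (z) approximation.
d ≈ 0.40

Minimum detectable effect (two-sample t-test, normal approximation):
d = (z_{α/2} + z_β) / √(n/2)
d = (2.241 + 1.227) / √(149/2)
d = 3.468 / 8.631
d ≈ 0.40

By Cohen's convention (0.2 small / 0.5 medium / 0.8 large): small effect.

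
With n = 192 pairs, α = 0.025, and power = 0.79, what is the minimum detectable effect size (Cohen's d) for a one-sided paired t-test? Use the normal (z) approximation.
d ≈ 0.20

Minimum detectable effect (paired t-test, normal approximation):
d = (z_α + z_β) / √n
d = (1.960 + 0.806) / √192
d = 2.766 / 13.856
d ≈ 0.20

By Cohen's convention (0.2 small / 0.5 medium / 0.8 large): small effect.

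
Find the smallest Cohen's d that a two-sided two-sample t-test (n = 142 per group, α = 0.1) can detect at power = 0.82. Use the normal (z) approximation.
d ≈ 0.30

Minimum detectable effect (two-sample t-test, normal approximation):
d = (z_{α/2} + z_β) / √(n/2)
d = (1.645 + 0.915) / √(142/2)
d = 2.560 / 8.426
d ≈ 0.30

By Cohen's convention (0.2 small / 0.5 medium / 0.8 large): small effect.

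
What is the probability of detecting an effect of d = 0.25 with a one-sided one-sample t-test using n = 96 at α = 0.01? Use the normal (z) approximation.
Power ≈ 0.55

Power calculation (one-sample t-test, normal approximation):
z_β = d · √n - z_α
z_β = 0.25 · √96 - 2.326
z_β = 0.25 · 9.798 - 2.326
z_β = 0.123

Power = Φ(z_β) = Φ(0.123) ≈ 0.549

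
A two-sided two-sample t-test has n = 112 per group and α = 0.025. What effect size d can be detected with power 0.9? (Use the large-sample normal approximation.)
d ≈ 0.47

Minimum detectable effect (two-sample t-test, normal approximation):
d = (z_{α/2} + z_β) / √(n/2)
d = (2.241 + 1.282) / √(112/2)
d = 3.523 / 7.483
d ≈ 0.47

By Cohen's convention (0.2 small / 0.5 medium / 0.8 large): small effect.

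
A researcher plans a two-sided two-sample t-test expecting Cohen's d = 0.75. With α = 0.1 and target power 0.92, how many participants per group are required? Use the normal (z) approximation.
n = 34 per group

Sample size formula (two-sample t-test, normal approximation):
n = 2 · ((z_{α/2} + z_β) / d)²

z_{α/2} = 1.645 (for α = 0.1, two-sided)
z_β = 1.405 (for power = 0.92)
d = 0.75

n = 2 · ((1.645 + 1.405) / 0.75)²
n = 2 · (4.067)²
n ≈ 33.08
Round up to the next whole number: n = 34 per group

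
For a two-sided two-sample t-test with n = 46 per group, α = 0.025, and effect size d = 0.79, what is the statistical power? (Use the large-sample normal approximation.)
Power ≈ 0.94

Power calculation (two-sample t-test, normal approximation):
z_β = d · √(n/2) - z_{α/2}
z_β = 0.79 · √(46/2) - 2.241
z_β = 0.79 · 4.796 - 2.241
z_β = 1.547

Power = Φ(z_β) = Φ(1.547) ≈ 0.939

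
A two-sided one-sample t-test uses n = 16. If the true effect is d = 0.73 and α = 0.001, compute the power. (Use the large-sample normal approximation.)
Power ≈ 0.36

Power calculation (one-sample t-test, normal approximation):
z_β = d · √n - z_{α/2}
z_β = 0.73 · √16 - 3.291
z_β = 0.73 · 4.000 - 3.291
z_β = -0.371

Power = Φ(z_β) = Φ(-0.371) ≈ 0.355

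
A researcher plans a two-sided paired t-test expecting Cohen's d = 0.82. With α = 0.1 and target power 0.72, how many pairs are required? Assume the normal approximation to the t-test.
n = 8 pairs

Sample size formula (paired t-test, normal approximation):
n = ((z_{α/2} + z_β) / d)²

z_{α/2} = 1.645 (for α = 0.1, two-sided)
z_β = 0.583 (for power = 0.72)
d = 0.82

n = ((1.645 + 0.583) / 0.82)²
n = (2.717)²
n ≈ 7.38
Round up to the next whole number: n = 8 pairs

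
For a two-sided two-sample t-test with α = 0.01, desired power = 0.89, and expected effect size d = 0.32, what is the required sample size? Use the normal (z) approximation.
n = 283 per group

Sample size formula (two-sample t-test, normal approximation):
n = 2 · ((z_{α/2} + z_β) / d)²

z_{α/2} = 2.576 (for α = 0.01, two-sided)
z_β = 1.227 (for power = 0.89)
d = 0.32

n = 2 · ((2.576 + 1.227) / 0.32)²
n = 2 · (11.884)²
n ≈ 282.46
Round up to the next whole number: n = 283 per group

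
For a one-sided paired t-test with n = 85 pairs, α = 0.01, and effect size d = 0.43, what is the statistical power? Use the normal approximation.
Power ≈ 0.95

Power calculation (paired t-test, normal approximation):
z_β = d · √n - z_α
z_β = 0.43 · √85 - 2.326
z_β = 0.43 · 9.220 - 2.326
z_β = 1.638

Power = Φ(z_β) = Φ(1.638) ≈ 0.949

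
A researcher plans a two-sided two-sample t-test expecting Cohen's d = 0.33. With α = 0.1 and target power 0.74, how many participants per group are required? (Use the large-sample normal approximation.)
n = 97 per group

Sample size formula (two-sample t-test, normal approximation):
n = 2 · ((z_{α/2} + z_β) / d)²

z_{α/2} = 1.645 (for α = 0.1, two-sided)
z_β = 0.643 (for power = 0.74)
d = 0.33

n = 2 · ((1.645 + 0.643) / 0.33)²
n = 2 · (6.933)²
n ≈ 96.13
Round up to the next whole number: n = 97 per group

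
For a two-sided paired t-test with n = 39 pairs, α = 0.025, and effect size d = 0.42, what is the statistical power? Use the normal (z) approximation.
Power ≈ 0.65

Power calculation (paired t-test, normal approximation):
z_β = d · √n - z_{α/2}
z_β = 0.42 · √39 - 2.241
z_β = 0.42 · 6.245 - 2.241
z_β = 0.381

Power = Φ(z_β) = Φ(0.381) ≈ 0.649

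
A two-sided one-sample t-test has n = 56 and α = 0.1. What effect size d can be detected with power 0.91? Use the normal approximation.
d ≈ 0.40

Minimum detectable effect (one-sample t-test, normal approximation):
d = (z_{α/2} + z_β) / √n
d = (1.645 + 1.341) / √56
d = 2.986 / 7.483
d ≈ 0.40

By Cohen's convention (0.2 small / 0.5 medium / 0.8 large): small effect.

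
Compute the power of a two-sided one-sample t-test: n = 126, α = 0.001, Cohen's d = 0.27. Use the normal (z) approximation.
Power ≈ 0.40

Power calculation (one-sample t-test, normal approximation):
z_β = d · √n - z_{α/2}
z_β = 0.27 · √126 - 3.291
z_β = 0.27 · 11.225 - 3.291
z_β = -0.260

Power = Φ(z_β) = Φ(-0.260) ≈ 0.398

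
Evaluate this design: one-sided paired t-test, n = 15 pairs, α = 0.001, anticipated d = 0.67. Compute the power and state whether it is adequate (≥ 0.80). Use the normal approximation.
Power ≈ 0.31; the study is underpowered (power < 0.80)

Power calculation (paired t-test, normal approximation):
z_β = d · √n - z_α
z_β = 0.67 · √15 - 3.090
z_β = 0.67 · 3.873 - 3.090
z_β = -0.495

Power = Φ(z_β) = Φ(-0.495) ≈ 0.310

Effect size d = 0.67 is medium by Cohen's convention (0.2/0.5/0.8).

Threshold: power ≥ 0.80 is conventionally adequate.
Power ≈ 0.31 → the study is underpowered (power < 0.80).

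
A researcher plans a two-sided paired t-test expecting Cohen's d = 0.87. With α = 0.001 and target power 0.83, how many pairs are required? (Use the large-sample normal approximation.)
n = 24 pairs

Sample size formula (paired t-test, normal approximation):
n = ((z_{α/2} + z_β) / d)²

z_{α/2} = 3.291 (for α = 0.001, two-sided)
z_β = 0.954 (for power = 0.83)
d = 0.87

n = ((3.291 + 0.954) / 0.87)²
n = (4.879)²
n ≈ 23.80
Round up to the next whole number: n = 24 pairs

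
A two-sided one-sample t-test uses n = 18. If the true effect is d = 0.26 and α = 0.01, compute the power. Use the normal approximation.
Power ≈ 0.07

Power calculation (one-sample t-test, normal approximation):
z_β = d · √n - z_{α/2}
z_β = 0.26 · √18 - 2.576
z_β = 0.26 · 4.243 - 2.576
z_β = -1.473

Power = Φ(z_β) = Φ(-1.473) ≈ 0.070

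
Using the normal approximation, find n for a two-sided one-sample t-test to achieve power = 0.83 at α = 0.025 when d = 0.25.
n = 164

Sample size formula (one-sample t-test, normal approximation):
n = ((z_{α/2} + z_β) / d)²

z_{α/2} = 2.241 (for α = 0.025, two-sided)
z_β = 0.954 (for power = 0.83)
d = 0.25

n = ((2.241 + 0.954) / 0.25)²
n = (12.780)²
n ≈ 163.33
Round up to the next whole number: n = 164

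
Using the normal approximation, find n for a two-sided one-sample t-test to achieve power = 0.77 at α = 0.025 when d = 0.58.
n = 27

Sample size formula (one-sample t-test, normal approximation):
n = ((z_{α/2} + z_β) / d)²

z_{α/2} = 2.241 (for α = 0.025, two-sided)
z_β = 0.739 (for power = 0.77)
d = 0.58

n = ((2.241 + 0.739) / 0.58)²
n = (5.138)²
n ≈ 26.40
Round up to the next whole number: n = 27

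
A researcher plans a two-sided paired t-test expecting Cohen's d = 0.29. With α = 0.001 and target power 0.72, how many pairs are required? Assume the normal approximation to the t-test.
n = 179 pairs

Sample size formula (paired t-test, normal approximation):
n = ((z_{α/2} + z_β) / d)²

z_{α/2} = 3.291 (for α = 0.001, two-sided)
z_β = 0.583 (for power = 0.72)
d = 0.29

n = ((3.291 + 0.583) / 0.29)²
n = (13.359)²
n ≈ 178.46
Round up to the next whole number: n = 179 pairs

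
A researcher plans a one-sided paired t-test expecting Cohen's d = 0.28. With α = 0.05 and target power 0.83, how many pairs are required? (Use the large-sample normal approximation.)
n = 87 pairs

Sample size formula (paired t-test, normal approximation):
n = ((z_α + z_β) / d)²

z_α = 1.645 (for α = 0.05, one-sided)
z_β = 0.954 (for power = 0.83)
d = 0.28

n = ((1.645 + 0.954) / 0.28)²
n = (9.282)²
n ≈ 86.16
Round up to the next whole number: n = 87 pairs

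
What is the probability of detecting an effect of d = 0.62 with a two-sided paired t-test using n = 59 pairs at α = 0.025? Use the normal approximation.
Power ≈ 0.99

Power calculation (paired t-test, normal approximation):
z_β = d · √n - z_{α/2}
z_β = 0.62 · √59 - 2.241
z_β = 0.62 · 7.681 - 2.241
z_β = 2.521

Power = Φ(z_β) = Φ(2.521) ≈ 0.994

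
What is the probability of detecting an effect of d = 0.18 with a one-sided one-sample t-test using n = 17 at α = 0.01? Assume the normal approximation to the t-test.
Power ≈ 0.06

Power calculation (one-sample t-test, normal approximation):
z_β = d · √n - z_α
z_β = 0.18 · √17 - 2.326
z_β = 0.18 · 4.123 - 2.326
z_β = -1.584

Power = Φ(z_β) = Φ(-1.584) ≈ 0.057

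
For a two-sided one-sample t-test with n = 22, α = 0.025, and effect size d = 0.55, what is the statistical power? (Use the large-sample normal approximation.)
Power ≈ 0.63

Power calculation (one-sample t-test, normal approximation):
z_β = d · √n - z_{α/2}
z_β = 0.55 · √22 - 2.241
z_β = 0.55 · 4.690 - 2.241
z_β = 0.338

Power = Φ(z_β) = Φ(0.338) ≈ 0.632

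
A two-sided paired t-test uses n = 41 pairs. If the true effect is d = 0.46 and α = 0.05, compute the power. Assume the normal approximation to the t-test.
Power ≈ 0.84

Power calculation (paired t-test, normal approximation):
z_β = d · √n - z_{α/2}
z_β = 0.46 · √41 - 1.960
z_β = 0.46 · 6.403 - 1.960
z_β = 0.985

Power = Φ(z_β) = Φ(0.985) ≈ 0.838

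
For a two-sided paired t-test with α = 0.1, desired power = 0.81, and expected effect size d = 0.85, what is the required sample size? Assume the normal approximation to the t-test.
n = 9 pairs

Sample size formula (paired t-test, normal approximation):
n = ((z_{α/2} + z_β) / d)²

z_{α/2} = 1.645 (for α = 0.1, two-sided)
z_β = 0.878 (for power = 0.81)
d = 0.85

n = ((1.645 + 0.878) / 0.85)²
n = (2.968)²
n ≈ 8.81
Round up to the next whole number: n = 9 pairs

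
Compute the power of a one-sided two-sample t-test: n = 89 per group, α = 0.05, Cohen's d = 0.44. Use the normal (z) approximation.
Power ≈ 0.90

Power calculation (two-sample t-test, normal approximation):
z_β = d · √(n/2) - z_α
z_β = 0.44 · √(89/2) - 1.645
z_β = 0.44 · 6.671 - 1.645
z_β = 1.290

Power = Φ(z_β) = Φ(1.290) ≈ 0.902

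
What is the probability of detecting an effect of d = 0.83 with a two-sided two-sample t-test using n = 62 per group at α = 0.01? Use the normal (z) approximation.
Power ≈ 0.98

Power calculation (two-sample t-test, normal approximation):
z_β = d · √(n/2) - z_{α/2}
z_β = 0.83 · √(62/2) - 2.576
z_β = 0.83 · 5.568 - 2.576
z_β = 2.045

Power = Φ(z_β) = Φ(2.045) ≈ 0.980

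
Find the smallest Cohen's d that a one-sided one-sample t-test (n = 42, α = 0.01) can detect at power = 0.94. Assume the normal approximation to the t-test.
d ≈ 0.60

Minimum detectable effect (one-sample t-test, normal approximation):
d = (z_α + z_β) / √n
d = (2.326 + 1.555) / √42
d = 3.881 / 6.481
d ≈ 0.60

By Cohen's convention (0.2 small / 0.5 medium / 0.8 large): medium effect.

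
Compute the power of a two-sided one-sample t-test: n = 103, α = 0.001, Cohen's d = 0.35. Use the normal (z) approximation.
Power ≈ 0.60

Power calculation (one-sample t-test, normal approximation):
z_β = d · √n - z_{α/2}
z_β = 0.35 · √103 - 3.291
z_β = 0.35 · 10.149 - 3.291
z_β = 0.262

Power = Φ(z_β) = Φ(0.262) ≈ 0.603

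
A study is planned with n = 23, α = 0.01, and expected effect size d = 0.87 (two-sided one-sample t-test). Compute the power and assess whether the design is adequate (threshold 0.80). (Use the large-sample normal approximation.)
Power ≈ 0.94; the study is adequately powered (power ≥ 0.80)

Power calculation (one-sample t-test, normal approximation):
z_β = d · √n - z_{α/2}
z_β = 0.87 · √23 - 2.576
z_β = 0.87 · 4.796 - 2.576
z_β = 1.597

Power = Φ(z_β) = Φ(1.597) ≈ 0.945

Effect size d = 0.87 is large by Cohen's convention (0.2/0.5/0.8).

Threshold: power ≥ 0.80 is conventionally adequate.
Power ≈ 0.94 → the study is adequately powered (power ≥ 0.80).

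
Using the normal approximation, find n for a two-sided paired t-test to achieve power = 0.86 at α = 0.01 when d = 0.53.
n = 48 pairs

Sample size formula (paired t-test, normal approximation):
n = ((z_{α/2} + z_β) / d)²

z_{α/2} = 2.576 (for α = 0.01, two-sided)
z_β = 1.080 (for power = 0.86)
d = 0.53

n = ((2.576 + 1.080) / 0.53)²
n = (6.898)²
n ≈ 47.58
Round up to the next whole number: n = 48 pairs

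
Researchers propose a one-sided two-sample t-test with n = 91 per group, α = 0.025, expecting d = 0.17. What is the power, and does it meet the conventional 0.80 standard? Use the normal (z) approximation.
Power ≈ 0.21; the study is underpowered (power < 0.80)

Power calculation (two-sample t-test, normal approximation):
z_β = d · √(n/2) - z_α
z_β = 0.17 · √(91/2) - 1.960
z_β = 0.17 · 6.745 - 1.960
z_β = -0.813

Power = Φ(z_β) = Φ(-0.813) ≈ 0.208

Effect size d = 0.17 is very small by Cohen's convention (0.2/0.5/0.8).

Threshold: power ≥ 0.80 is conventionally adequate.
Power ≈ 0.21 → the study is underpowered (power < 0.80).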